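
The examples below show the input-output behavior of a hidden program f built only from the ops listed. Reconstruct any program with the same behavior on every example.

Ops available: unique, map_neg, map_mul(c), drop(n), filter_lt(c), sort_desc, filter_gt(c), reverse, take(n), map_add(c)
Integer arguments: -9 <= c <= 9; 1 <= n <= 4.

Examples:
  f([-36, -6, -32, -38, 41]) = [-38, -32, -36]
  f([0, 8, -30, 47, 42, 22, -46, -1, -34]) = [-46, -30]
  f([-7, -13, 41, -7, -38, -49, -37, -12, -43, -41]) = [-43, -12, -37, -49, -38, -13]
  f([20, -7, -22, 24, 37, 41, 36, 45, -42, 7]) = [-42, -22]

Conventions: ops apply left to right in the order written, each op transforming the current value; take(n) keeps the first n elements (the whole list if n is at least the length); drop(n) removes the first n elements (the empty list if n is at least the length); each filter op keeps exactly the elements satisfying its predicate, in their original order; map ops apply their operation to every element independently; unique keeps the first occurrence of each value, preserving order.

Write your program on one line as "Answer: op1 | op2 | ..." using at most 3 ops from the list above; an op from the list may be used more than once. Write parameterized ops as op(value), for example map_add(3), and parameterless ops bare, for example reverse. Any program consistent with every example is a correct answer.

reverse | drop(1) | filter_lt(-8)

Check, running the answer program on each example:
  [-36, -6, -32, -38, 41] -> [41, -38, -32, -6, -36] -> [-38, -32, -6, -36] -> [-38, -32, -36]
  [0, 8, -30, 47, 42, 22, -46, -1, -34] -> [-34, -1, -46, 22, 42, 47, -30, 8, 0] -> [-1, -46, 22, 42, 47, -30, 8, 0] -> [-46, -30]
  [-7, -13, 41, -7, -38, -49, -37, -12, -43, -41] -> [-41, -43, -12, -37, -49, -38, -7, 41, -13, -7] -> [-43, -12, -37, -49, -38, -7, 41, -13, -7] -> [-43, -12, -37, -49, -38, -13]
  [20, -7, -22, 24, 37, 41, 36, 45, -42, 7] -> [7, -42, 45, 36, 41, 37, 24, -22, -7, 20] -> [-42, 45, 36, 41, 37, 24, -22, -7, 20] -> [-42, -22]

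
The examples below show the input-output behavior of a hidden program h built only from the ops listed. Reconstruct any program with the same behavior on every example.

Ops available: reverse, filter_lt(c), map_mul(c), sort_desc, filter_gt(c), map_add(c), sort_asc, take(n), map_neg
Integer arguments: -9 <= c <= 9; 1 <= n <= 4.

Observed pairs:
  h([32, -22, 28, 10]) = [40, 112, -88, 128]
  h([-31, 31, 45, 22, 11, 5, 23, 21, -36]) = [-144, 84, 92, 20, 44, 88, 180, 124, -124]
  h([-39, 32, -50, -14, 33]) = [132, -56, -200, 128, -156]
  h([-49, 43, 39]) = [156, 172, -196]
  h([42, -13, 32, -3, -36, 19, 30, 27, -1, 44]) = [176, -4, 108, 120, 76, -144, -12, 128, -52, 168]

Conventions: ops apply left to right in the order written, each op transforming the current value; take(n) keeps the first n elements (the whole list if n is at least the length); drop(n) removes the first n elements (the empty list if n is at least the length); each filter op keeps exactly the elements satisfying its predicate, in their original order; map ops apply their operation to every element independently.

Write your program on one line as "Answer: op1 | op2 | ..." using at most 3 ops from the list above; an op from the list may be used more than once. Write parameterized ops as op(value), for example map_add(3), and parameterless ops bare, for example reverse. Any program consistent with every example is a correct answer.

map_mul(4) | reverse

Check, running the answer program on each example:
  [32, -22, 28, 10] -> [128, -88, 112, 40] -> [40, 112, -88, 128]
  [-31, 31, 45, 22, 11, 5, 23, 21, -36] -> [-124, 124, 180, 88, 44, 20, 92, 84, -144] -> [-144, 84, 92, 20, 44, 88, 180, 124, -124]
  [-39, 32, -50, -14, 33] -> [-156, 128, -200, -56, 132] -> [132, -56, -200, 128, -156]
  [-49, 43, 39] -> [-196, 172, 156] -> [156, 172, -196]
  [42, -13, 32, -3, -36, 19, 30, 27, -1, 44] -> [168, -52, 128, -12, -144, 76, 120, 108, -4, 176] -> [176, -4, 108, 120, 76, -144, -12, 128, -52, 168]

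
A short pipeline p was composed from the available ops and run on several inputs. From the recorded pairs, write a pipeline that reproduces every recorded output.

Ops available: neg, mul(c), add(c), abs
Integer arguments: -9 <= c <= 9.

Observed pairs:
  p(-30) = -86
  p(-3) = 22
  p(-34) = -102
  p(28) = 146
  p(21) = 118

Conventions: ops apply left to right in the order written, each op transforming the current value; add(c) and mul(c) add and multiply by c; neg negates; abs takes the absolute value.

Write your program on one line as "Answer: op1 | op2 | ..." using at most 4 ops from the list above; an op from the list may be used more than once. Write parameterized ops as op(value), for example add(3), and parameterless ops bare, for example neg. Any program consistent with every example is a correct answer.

add(9) | mul(4) | add(-2)

Check, running the answer program on each example:
  -30 -> -21 -> -84 -> -86
  -3 -> 6 -> 24 -> 22
  -34 -> -25 -> -100 -> -102
  28 -> 37 -> 148 -> 146
  21 -> 30 -> 120 -> 118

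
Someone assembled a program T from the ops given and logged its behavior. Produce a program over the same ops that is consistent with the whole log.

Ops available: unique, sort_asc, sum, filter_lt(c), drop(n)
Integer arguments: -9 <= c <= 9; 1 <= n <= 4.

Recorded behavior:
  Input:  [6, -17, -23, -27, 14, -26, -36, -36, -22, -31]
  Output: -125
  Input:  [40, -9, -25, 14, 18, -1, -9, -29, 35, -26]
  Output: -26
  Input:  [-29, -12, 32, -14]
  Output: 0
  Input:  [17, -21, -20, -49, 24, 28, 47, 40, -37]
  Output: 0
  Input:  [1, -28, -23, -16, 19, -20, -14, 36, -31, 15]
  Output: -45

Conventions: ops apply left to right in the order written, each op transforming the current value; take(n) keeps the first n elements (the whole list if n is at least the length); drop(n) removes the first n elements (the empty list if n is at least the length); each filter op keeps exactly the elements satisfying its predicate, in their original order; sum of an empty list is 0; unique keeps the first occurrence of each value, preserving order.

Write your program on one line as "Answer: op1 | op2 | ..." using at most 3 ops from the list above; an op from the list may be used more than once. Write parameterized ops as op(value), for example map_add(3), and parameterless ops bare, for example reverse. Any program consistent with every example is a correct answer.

filter_lt(-1) | drop(4) | sum

Check, running the answer program on each example:
  [6, -17, -23, -27, 14, -26, -36, -36, -22, -31] -> [-17, -23, -27, -26, -36, -36, -22, -31] -> [-36, -36, -22, -31] -> -125
  [40, -9, -25, 14, 18, -1, -9, -29, 35, -26] -> [-9, -25, -9, -29, -26] -> [-26] -> -26
  [-29, -12, 32, -14] -> [-29, -12, -14] -> [] -> 0
  [17, -21, -20, -49, 24, 28, 47, 40, -37] -> [-21, -20, -49, -37] -> [] -> 0
  [1, -28, -23, -16, 19, -20, -14, 36, -31, 15] -> [-28, -23, -16, -20, -14, -31] -> [-14, -31] -> -45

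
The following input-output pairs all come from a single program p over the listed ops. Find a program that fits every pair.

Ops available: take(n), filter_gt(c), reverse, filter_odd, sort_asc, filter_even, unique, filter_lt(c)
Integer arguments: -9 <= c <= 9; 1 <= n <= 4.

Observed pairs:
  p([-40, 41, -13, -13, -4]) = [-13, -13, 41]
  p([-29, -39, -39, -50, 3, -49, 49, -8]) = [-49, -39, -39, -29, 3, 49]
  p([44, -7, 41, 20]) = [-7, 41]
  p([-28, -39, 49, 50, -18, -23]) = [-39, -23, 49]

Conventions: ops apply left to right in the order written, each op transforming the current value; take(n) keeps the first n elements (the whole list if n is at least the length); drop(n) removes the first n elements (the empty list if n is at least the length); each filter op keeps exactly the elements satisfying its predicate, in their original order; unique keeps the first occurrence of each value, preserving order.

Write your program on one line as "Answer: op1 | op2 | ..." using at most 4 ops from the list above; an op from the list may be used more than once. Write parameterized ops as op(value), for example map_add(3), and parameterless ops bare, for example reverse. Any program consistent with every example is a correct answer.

filter_odd | reverse | sort_asc

Check, running the answer program on each example:
  [-40, 41, -13, -13, -4] -> [41, -13, -13] -> [-13, -13, 41] -> [-13, -13, 41]
  [-29, -39, -39, -50, 3, -49, 49, -8] -> [-29, -39, -39, 3, -49, 49] -> [49, -49, 3, -39, -39, -29] -> [-49, -39, -39, -29, 3, 49]
  [44, -7, 41, 20] -> [-7, 41] -> [41, -7] -> [-7, 41]
  [-28, -39, 49, 50, -18, -23] -> [-39, 49, -23] -> [-23, 49, -39] -> [-39, -23, 49]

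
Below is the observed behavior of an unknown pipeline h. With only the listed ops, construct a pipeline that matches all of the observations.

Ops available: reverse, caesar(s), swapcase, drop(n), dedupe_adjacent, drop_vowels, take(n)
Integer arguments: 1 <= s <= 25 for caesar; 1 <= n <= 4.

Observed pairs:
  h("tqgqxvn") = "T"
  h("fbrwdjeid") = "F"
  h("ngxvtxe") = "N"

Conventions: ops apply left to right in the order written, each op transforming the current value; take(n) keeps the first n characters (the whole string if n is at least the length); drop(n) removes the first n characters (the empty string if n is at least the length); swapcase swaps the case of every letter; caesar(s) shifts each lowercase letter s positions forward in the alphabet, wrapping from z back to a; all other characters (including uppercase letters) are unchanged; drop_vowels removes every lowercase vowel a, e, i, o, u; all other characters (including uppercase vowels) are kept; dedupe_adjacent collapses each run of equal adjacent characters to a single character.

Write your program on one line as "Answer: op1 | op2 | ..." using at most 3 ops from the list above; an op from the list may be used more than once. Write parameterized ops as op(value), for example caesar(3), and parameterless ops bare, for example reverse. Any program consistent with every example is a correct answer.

take(3) | swapcase | take(1)

Check, running the answer program on each example:
  "tqgqxvn" -> "tqg" -> "TQG" -> "T"
  "fbrwdjeid" -> "fbr" -> "FBR" -> "F"
  "ngxvtxe" -> "ngx" -> "NGX" -> "N"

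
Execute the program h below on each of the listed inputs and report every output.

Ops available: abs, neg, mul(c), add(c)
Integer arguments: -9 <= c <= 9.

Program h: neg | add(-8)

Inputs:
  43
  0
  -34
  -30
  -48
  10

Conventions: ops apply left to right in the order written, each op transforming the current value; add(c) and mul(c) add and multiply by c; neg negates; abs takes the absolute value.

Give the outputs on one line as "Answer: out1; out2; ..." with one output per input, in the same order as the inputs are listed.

-51; -8; 26; 22; 40; -18

Execution, op by op:
  43 -> -43 -> -51
  0 -> 0 -> -8
  -34 -> 34 -> 26
  -30 -> 30 -> 22
  -48 -> 48 -> 40
  10 -> -10 -> -18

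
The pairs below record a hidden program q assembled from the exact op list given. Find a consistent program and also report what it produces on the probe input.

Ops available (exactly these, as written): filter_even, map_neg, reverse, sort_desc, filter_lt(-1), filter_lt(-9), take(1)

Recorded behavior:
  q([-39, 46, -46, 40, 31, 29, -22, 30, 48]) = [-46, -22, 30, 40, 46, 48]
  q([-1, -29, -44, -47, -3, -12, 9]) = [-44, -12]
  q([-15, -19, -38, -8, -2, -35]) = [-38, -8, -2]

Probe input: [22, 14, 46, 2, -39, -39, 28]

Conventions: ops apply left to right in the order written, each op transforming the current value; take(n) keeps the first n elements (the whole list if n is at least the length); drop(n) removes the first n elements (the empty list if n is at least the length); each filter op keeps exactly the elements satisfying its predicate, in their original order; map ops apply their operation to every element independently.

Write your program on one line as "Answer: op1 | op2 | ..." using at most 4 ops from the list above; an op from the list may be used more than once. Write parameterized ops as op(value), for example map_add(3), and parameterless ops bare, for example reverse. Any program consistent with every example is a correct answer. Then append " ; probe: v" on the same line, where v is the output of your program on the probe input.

sort_desc | filter_even | reverse ; probe: [2, 14, 22, 28, 46]

Check, running the answer program on each example:
  [-39, 46, -46, 40, 31, 29, -22, 30, 48] -> [48, 46, 40, 31, 30, 29, -22, -39, -46] -> [48, 46, 40, 30, -22, -46] -> [-46, -22, 30, 40, 46, 48]
  [-1, -29, -44, -47, -3, -12, 9] -> [9, -1, -3, -12, -29, -44, -47] -> [-12, -44] -> [-44, -12]
  [-15, -19, -38, -8, -2, -35] -> [-2, -8, -15, -19, -35, -38] -> [-2, -8, -38] -> [-38, -8, -2]
  probe: [22, 14, 46, 2, -39, -39, 28] -> [46, 28, 22, 14, 2, -39, -39] -> [46, 28, 22, 14, 2] -> [2, 14, 22, 28, 46]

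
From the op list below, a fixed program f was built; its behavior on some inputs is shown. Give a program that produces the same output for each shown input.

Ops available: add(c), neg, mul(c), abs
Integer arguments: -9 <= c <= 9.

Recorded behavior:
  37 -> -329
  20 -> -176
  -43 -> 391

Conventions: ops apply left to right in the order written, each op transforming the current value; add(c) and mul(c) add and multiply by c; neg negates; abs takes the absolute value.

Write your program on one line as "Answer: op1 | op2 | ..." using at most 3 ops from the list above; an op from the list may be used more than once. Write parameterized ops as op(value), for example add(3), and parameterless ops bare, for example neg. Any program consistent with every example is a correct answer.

mul(-9) | add(4)

Check, running the answer program on each example:
  37 -> -333 -> -329
  20 -> -180 -> -176
  -43 -> 387 -> 391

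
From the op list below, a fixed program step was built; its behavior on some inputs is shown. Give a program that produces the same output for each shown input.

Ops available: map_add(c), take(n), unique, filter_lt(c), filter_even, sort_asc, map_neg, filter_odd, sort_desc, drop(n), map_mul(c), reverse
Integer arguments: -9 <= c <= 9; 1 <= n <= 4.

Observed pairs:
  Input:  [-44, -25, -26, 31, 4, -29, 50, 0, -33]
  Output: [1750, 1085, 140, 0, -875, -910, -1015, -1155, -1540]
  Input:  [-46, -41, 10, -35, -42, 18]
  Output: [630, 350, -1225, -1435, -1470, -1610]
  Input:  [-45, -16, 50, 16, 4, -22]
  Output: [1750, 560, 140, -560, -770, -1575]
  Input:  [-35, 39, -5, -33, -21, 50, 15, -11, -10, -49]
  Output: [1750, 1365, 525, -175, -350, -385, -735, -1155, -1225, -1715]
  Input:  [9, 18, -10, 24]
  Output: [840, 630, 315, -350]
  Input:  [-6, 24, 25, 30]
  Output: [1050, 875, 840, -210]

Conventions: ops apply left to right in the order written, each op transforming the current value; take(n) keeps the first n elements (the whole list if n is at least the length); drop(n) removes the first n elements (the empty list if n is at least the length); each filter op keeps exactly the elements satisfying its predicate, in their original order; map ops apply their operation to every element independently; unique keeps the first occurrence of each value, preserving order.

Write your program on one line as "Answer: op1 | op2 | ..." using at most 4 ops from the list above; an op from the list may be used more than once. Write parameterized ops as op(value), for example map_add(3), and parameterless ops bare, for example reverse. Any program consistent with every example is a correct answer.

map_mul(7) | map_neg | map_mul(-5) | sort_desc

Check, running the answer program on each example:
  [-44, -25, -26, 31, 4, -29, 50, 0, -33] -> [-308, -175, -182, 217, 28, -203, 350, 0, -231] -> [308, 175, 182, -217, -28, 203, -350, 0, 231] -> [-1540, -875, -910, 1085, 140, -1015, 1750, 0, -1155] -> [1750, 1085, 140, 0, -875, -910, -1015, -1155, -1540]
  [-46, -41, 10, -35, -42, 18] -> [-322, -287, 70, -245, -294, 126] -> [322, 287, -70, 245, 294, -126] -> [-1610, -1435, 350, -1225, -1470, 630] -> [630, 350, -1225, -1435, -1470, -1610]
  [-45, -16, 50, 16, 4, -22] -> [-315, -112, 350, 112, 28, -154] -> [315, 112, -350, -112, -28, 154] -> [-1575, -560, 1750, 560, 140, -770] -> [1750, 560, 140, -560, -770, -1575]
  [-35, 39, -5, -33, -21, 50, 15, -11, -10, -49] -> [-245, 273, -35, -231, -147, 350, 105, -77, -70, -343] -> [245, -273, 35, 231, 147, -350, -105, 77, 70, 343] -> [-1225, 1365, -175, -1155, -735, 1750, 525, -385, -350, -1715] -> [1750, 1365, 525, -175, -350, -385, -735, -1155, -1225, -1715]
  [9, 18, -10, 24] -> [63, 126, -70, 168] -> [-63, -126, 70, -168] -> [315, 630, -350, 840] -> [840, 630, 315, -350]
  [-6, 24, 25, 30] -> [-42, 168, 175, 210] -> [42, -168, -175, -210] -> [-210, 840, 875, 1050] -> [1050, 875, 840, -210]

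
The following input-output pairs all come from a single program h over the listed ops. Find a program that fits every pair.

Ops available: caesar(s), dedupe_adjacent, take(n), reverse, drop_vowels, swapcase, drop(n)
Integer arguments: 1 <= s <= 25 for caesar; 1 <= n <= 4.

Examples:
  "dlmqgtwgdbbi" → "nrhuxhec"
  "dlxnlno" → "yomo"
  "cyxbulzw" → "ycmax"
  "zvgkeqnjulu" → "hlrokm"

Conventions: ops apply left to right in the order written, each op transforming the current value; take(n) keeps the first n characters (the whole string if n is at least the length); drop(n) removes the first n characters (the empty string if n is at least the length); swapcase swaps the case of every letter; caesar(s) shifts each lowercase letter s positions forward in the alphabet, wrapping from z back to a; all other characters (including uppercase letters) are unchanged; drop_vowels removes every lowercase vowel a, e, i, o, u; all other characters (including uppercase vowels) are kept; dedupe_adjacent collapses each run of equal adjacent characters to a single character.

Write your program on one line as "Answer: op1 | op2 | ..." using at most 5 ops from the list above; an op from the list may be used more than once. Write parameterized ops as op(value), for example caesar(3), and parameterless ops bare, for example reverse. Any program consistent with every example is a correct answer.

drop(2) | drop_vowels | caesar(1) | dedupe_adjacent

Check, running the answer program on each example:
  "dlmqgtwgdbbi" -> "mqgtwgdbbi" -> "mqgtwgdbb" -> "nrhuxhecc" -> "nrhuxhec"
  "dlxnlno" -> "xnlno" -> "xnln" -> "yomo" -> "yomo"
  "cyxbulzw" -> "xbulzw" -> "xblzw" -> "ycmax" -> "ycmax"
  "zvgkeqnjulu" -> "gkeqnjulu" -> "gkqnjl" -> "hlrokm" -> "hlrokm"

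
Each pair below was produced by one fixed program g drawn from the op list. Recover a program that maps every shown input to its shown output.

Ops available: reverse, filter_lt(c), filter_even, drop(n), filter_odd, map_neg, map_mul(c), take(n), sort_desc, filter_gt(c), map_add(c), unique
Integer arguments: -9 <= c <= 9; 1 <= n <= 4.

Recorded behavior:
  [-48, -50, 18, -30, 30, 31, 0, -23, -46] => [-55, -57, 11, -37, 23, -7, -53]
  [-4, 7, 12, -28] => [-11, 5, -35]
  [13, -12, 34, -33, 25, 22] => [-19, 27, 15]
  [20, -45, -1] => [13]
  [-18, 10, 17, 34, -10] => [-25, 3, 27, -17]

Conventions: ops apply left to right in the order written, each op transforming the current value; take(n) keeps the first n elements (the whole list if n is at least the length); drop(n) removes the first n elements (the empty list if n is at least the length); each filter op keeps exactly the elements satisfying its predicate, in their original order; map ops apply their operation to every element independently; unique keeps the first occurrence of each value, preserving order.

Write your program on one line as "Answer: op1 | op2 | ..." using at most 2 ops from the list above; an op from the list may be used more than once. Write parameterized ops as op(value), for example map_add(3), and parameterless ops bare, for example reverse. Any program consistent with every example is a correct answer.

map_add(-7) | filter_odd

Check, running the answer program on each example:
  [-48, -50, 18, -30, 30, 31, 0, -23, -46] -> [-55, -57, 11, -37, 23, 24, -7, -30, -53] -> [-55, -57, 11, -37, 23, -7, -53]
  [-4, 7, 12, -28] -> [-11, 0, 5, -35] -> [-11, 5, -35]
  [13, -12, 34, -33, 25, 22] -> [6, -19, 27, -40, 18, 15] -> [-19, 27, 15]
  [20, -45, -1] -> [13, -52, -8] -> [13]
  [-18, 10, 17, 34, -10] -> [-25, 3, 10, 27, -17] -> [-25, 3, 27, -17]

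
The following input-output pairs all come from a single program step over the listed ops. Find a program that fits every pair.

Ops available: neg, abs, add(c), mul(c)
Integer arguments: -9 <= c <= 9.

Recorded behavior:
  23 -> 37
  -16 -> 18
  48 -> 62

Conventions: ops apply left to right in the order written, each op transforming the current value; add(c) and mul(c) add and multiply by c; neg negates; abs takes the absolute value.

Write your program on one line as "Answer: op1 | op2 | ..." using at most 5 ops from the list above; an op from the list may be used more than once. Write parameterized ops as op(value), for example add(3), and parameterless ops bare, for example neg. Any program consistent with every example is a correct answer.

add(4) | add(2) | abs | add(8)

Check, running the answer program on each example:
  23 -> 27 -> 29 -> 29 -> 37
  -16 -> -12 -> -10 -> 10 -> 18
  48 -> 52 -> 54 -> 54 -> 62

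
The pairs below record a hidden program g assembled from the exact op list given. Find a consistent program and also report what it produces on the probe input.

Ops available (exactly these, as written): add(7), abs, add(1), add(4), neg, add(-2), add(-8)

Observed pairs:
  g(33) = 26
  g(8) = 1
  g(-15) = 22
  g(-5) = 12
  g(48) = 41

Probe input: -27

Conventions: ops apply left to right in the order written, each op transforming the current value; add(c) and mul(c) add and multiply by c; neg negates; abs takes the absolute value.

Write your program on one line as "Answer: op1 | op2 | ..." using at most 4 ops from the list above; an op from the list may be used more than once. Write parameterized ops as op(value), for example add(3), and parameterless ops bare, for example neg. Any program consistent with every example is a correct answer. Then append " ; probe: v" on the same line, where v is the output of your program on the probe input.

neg | add(7) | abs ; probe: 34

Check, running the answer program on each example:
  33 -> -33 -> -26 -> 26
  8 -> -8 -> -1 -> 1
  -15 -> 15 -> 22 -> 22
  -5 -> 5 -> 12 -> 12
  48 -> -48 -> -41 -> 41
  probe: -27 -> 27 -> 34 -> 34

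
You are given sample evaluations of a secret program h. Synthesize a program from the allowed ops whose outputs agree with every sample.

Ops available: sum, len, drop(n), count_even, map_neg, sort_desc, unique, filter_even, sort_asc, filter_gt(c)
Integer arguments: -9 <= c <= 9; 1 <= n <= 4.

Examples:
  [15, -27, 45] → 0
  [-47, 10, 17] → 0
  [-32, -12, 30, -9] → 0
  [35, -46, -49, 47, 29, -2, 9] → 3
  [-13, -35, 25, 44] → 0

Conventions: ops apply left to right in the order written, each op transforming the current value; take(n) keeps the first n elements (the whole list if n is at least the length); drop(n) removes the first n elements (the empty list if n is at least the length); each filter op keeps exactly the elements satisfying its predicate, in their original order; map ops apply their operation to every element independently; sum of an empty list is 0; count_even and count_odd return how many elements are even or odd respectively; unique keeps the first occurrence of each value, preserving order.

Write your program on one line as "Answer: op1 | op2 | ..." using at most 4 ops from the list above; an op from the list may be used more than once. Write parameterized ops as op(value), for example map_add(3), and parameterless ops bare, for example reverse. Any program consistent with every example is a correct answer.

drop(4) | map_neg | len

Check, running the answer program on each example:
  [15, -27, 45] -> [] -> [] -> 0
  [-47, 10, 17] -> [] -> [] -> 0
  [-32, -12, 30, -9] -> [] -> [] -> 0
  [35, -46, -49, 47, 29, -2, 9] -> [29, -2, 9] -> [-29, 2, -9] -> 3
  [-13, -35, 25, 44] -> [] -> [] -> 0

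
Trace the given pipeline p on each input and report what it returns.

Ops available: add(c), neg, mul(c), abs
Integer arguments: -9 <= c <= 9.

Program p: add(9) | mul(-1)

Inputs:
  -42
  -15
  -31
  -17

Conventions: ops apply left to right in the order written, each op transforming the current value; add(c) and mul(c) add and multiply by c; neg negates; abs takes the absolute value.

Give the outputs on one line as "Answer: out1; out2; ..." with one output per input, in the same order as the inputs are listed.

33; 6; 22; 8

Execution, op by op:
  -42 -> -33 -> 33
  -15 -> -6 -> 6
  -31 -> -22 -> 22
  -17 -> -8 -> 8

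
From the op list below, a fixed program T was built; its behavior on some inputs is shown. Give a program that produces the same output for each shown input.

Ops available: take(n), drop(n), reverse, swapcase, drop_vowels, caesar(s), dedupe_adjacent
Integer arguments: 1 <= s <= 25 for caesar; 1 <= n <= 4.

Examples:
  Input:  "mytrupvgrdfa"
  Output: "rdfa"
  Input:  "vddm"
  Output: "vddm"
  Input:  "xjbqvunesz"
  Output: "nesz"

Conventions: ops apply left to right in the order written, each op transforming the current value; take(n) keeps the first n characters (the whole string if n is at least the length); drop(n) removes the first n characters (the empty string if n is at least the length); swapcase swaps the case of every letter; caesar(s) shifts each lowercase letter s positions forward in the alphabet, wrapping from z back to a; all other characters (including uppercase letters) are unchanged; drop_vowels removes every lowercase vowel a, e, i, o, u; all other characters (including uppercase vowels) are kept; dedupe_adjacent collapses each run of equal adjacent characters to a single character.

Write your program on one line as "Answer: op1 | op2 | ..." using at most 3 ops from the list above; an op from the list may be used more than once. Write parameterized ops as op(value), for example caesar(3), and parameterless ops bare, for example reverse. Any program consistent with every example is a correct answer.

reverse | take(4) | reverse

Check, running the answer program on each example:
  "mytrupvgrdfa" -> "afdrgvpurtym" -> "afdr" -> "rdfa"
  "vddm" -> "mddv" -> "mddv" -> "vddm"
  "xjbqvunesz" -> "zsenuvqbjx" -> "zsen" -> "nesz"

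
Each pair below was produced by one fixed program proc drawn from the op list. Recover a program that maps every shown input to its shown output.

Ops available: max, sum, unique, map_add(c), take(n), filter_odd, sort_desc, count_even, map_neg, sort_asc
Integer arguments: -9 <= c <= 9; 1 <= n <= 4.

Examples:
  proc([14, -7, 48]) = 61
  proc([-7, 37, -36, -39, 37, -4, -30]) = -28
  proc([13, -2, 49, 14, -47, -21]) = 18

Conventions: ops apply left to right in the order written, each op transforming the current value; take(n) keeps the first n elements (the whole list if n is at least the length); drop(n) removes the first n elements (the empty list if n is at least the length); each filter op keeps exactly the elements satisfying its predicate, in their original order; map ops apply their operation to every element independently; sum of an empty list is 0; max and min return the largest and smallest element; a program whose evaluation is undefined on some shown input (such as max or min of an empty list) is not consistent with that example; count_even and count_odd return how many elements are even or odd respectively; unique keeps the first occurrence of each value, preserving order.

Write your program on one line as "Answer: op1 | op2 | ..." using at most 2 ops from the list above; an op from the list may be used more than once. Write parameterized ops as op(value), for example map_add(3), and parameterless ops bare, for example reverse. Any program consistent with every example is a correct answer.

map_add(2) | sum

Check, running the answer program on each example:
  [14, -7, 48] -> [16, -5, 50] -> 61
  [-7, 37, -36, -39, 37, -4, -30] -> [-5, 39, -34, -37, 39, -2, -28] -> -28
  [13, -2, 49, 14, -47, -21] -> [15, 0, 51, 16, -45, -19] -> 18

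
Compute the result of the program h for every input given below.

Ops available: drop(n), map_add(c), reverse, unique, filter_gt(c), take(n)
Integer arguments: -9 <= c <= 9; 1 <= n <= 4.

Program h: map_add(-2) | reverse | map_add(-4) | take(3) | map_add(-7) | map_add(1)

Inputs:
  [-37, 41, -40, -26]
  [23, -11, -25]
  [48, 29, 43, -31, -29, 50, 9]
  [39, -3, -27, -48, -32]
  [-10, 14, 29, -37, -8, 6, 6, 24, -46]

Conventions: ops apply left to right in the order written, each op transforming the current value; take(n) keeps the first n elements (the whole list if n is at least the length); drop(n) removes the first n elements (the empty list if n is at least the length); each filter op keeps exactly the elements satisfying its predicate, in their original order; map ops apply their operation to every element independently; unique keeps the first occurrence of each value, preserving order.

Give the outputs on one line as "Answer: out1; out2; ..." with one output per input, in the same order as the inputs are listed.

Execution, op by op:
  [-37, 41, -40, -26] -> [-39, 39, -42, -28] -> [-28, -42, 39, -39] -> [-32, -46, 35, -43] -> [-32, -46, 35] -> [-39, -53, 28] -> [-38, -52, 29]
  [23, -11, -25] -> [21, -13, -27] -> [-27, -13, 21] -> [-31, -17, 17] -> [-31, -17, 17] -> [-38, -24, 10] -> [-37, -23, 11]
  [48, 29, 43, -31, -29, 50, 9] -> [46, 27, 41, -33, -31, 48, 7] -> [7, 48, -31, -33, 41, 27, 46] -> [3, 44, -35, -37, 37, 23, 42] -> [3, 44, -35] -> [-4, 37, -42] -> [-3, 38, -41]
  [39, -3, -27, -48, -32] -> [37, -5, -29, -50, -34] -> [-34, -50, -29, -5, 37] -> [-38, -54, -33, -9, 33] -> [-38, -54, -33] -> [-45, -61, -40] -> [-44, -60, -39]
  [-10, 14, 29, -37, -8, 6, 6, 24, -46] -> [-12, 12, 27, -39, -10, 4, 4, 22, -48] -> [-48, 22, 4, 4, -10, -39, 27, 12, -12] -> [-52, 18, 0, 0, -14, -43, 23, 8, -16] -> [-52, 18, 0] -> [-59, 11, -7] -> [-58, 12, -6]

[-38, -52, 29]; [-37, -23, 11]; [-3, 38, -41]; [-44, -60, -39]; [-58, 12, -6]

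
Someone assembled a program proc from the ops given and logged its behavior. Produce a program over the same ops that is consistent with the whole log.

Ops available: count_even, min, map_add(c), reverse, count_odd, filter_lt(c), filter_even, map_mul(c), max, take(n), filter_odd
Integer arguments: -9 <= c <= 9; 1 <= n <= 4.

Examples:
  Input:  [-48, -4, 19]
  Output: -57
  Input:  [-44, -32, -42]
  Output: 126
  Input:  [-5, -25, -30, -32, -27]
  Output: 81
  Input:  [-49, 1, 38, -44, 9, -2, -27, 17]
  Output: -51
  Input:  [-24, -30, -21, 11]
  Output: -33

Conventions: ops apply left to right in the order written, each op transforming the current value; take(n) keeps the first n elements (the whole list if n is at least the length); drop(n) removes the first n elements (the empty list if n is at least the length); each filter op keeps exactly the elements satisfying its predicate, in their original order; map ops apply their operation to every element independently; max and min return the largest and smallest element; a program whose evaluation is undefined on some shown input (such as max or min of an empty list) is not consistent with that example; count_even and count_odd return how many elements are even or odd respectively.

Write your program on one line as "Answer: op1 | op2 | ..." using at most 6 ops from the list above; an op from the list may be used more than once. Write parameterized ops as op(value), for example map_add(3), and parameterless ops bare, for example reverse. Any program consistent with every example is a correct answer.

reverse | map_mul(-3) | take(2) | take(1) | max

Check, running the answer program on each example:
  [-48, -4, 19] -> [19, -4, -48] -> [-57, 12, 144] -> [-57, 12] -> [-57] -> -57
  [-44, -32, -42] -> [-42, -32, -44] -> [126, 96, 132] -> [126, 96] -> [126] -> 126
  [-5, -25, -30, -32, -27] -> [-27, -32, -30, -25, -5] -> [81, 96, 90, 75, 15] -> [81, 96] -> [81] -> 81
  [-49, 1, 38, -44, 9, -2, -27, 17] -> [17, -27, -2, 9, -44, 38, 1, -49] -> [-51, 81, 6, -27, 132, -114, -3, 147] -> [-51, 81] -> [-51] -> -51
  [-24, -30, -21, 11] -> [11, -21, -30, -24] -> [-33, 63, 90, 72] -> [-33, 63] -> [-33] -> -33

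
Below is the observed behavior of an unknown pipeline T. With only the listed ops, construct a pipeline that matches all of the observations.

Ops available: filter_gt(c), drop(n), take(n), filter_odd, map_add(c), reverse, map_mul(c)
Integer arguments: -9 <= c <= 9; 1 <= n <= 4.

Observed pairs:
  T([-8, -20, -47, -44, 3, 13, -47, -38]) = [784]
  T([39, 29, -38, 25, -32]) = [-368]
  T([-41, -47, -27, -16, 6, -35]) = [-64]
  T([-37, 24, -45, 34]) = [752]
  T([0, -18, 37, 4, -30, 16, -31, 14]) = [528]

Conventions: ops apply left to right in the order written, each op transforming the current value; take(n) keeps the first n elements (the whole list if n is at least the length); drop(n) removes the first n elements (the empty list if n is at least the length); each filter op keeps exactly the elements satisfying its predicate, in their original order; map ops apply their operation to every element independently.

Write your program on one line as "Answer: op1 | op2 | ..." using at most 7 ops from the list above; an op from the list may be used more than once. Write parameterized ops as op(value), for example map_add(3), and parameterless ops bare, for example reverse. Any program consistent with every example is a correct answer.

reverse | drop(1) | take(1) | map_mul(4) | map_add(-8) | map_mul(-4)

Check, running the answer program on each example:
  [-8, -20, -47, -44, 3, 13, -47, -38] -> [-38, -47, 13, 3, -44, -47, -20, -8] -> [-47, 13, 3, -44, -47, -20, -8] -> [-47] -> [-188] -> [-196] -> [784]
  [39, 29, -38, 25, -32] -> [-32, 25, -38, 29, 39] -> [25, -38, 29, 39] -> [25] -> [100] -> [92] -> [-368]
  [-41, -47, -27, -16, 6, -35] -> [-35, 6, -16, -27, -47, -41] -> [6, -16, -27, -47, -41] -> [6] -> [24] -> [16] -> [-64]
  [-37, 24, -45, 34] -> [34, -45, 24, -37] -> [-45, 24, -37] -> [-45] -> [-180] -> [-188] -> [752]
  [0, -18, 37, 4, -30, 16, -31, 14] -> [14, -31, 16, -30, 4, 37, -18, 0] -> [-31, 16, -30, 4, 37, -18, 0] -> [-31] -> [-124] -> [-132] -> [528]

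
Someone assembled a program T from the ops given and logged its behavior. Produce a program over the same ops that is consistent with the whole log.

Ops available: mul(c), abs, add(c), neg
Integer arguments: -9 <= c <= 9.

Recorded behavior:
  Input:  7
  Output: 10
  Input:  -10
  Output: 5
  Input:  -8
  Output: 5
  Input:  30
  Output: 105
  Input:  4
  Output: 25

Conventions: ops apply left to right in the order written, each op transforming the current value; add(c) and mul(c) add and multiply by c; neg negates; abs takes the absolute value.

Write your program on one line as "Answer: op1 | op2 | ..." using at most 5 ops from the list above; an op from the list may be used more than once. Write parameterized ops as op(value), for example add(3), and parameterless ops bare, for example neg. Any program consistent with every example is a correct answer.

abs | add(-9) | abs | mul(5)

Check, running the answer program on each example:
  7 -> 7 -> -2 -> 2 -> 10
  -10 -> 10 -> 1 -> 1 -> 5
  -8 -> 8 -> -1 -> 1 -> 5
  30 -> 30 -> 21 -> 21 -> 105
  4 -> 4 -> -5 -> 5 -> 25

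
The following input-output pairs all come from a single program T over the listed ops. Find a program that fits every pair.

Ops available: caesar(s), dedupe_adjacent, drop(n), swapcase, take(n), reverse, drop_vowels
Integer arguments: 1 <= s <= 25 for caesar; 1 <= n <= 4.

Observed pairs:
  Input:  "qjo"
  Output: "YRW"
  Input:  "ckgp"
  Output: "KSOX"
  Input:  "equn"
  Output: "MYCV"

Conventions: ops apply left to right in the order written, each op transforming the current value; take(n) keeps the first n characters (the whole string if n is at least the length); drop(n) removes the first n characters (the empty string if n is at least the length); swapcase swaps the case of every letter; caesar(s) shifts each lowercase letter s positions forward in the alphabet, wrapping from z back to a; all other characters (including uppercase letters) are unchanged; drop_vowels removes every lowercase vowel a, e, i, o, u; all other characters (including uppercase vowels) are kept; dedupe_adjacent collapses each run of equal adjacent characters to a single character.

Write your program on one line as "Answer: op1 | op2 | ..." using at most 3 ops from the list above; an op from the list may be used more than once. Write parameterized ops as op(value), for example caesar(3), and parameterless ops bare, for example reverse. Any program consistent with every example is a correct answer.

caesar(13) | caesar(21) | swapcase

Check, running the answer program on each example:
  "qjo" -> "dwb" -> "yrw" -> "YRW"
  "ckgp" -> "pxtc" -> "ksox" -> "KSOX"
  "equn" -> "rdha" -> "mycv" -> "MYCV"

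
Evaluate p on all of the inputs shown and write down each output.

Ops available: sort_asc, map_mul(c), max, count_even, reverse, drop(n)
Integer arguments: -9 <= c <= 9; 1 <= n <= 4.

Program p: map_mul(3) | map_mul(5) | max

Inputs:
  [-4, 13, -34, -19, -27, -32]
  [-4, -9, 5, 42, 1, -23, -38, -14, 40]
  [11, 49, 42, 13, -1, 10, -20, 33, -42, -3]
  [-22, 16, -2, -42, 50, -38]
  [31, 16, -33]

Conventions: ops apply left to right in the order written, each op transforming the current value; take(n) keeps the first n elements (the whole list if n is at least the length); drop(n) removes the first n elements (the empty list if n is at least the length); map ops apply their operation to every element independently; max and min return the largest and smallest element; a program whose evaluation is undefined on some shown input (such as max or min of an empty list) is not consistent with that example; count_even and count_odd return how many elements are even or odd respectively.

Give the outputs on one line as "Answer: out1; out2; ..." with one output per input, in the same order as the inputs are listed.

Execution, op by op:
  [-4, 13, -34, -19, -27, -32] -> [-12, 39, -102, -57, -81, -96] -> [-60, 195, -510, -285, -405, -480] -> 195
  [-4, -9, 5, 42, 1, -23, -38, -14, 40] -> [-12, -27, 15, 126, 3, -69, -114, -42, 120] -> [-60, -135, 75, 630, 15, -345, -570, -210, 600] -> 630
  [11, 49, 42, 13, -1, 10, -20, 33, -42, -3] -> [33, 147, 126, 39, -3, 30, -60, 99, -126, -9] -> [165, 735, 630, 195, -15, 150, -300, 495, -630, -45] -> 735
  [-22, 16, -2, -42, 50, -38] -> [-66, 48, -6, -126, 150, -114] -> [-330, 240, -30, -630, 750, -570] -> 750
  [31, 16, -33] -> [93, 48, -99] -> [465, 240, -495] -> 465

195; 630; 735; 750; 465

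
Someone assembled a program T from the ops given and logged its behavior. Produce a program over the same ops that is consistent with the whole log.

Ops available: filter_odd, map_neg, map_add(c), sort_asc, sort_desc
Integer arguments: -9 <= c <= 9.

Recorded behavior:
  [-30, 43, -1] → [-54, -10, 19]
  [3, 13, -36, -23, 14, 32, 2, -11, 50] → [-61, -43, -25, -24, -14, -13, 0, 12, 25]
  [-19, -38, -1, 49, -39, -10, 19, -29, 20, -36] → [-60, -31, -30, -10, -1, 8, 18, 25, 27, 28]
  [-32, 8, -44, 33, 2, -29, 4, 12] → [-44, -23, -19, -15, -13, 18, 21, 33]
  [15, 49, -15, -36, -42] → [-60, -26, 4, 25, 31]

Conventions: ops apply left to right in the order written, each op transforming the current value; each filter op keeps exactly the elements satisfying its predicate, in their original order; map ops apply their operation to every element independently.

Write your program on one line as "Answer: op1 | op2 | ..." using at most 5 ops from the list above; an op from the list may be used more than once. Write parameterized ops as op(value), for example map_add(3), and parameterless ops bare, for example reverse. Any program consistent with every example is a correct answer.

sort_desc | map_neg | map_add(-5) | map_add(-6)

Check, running the answer program on each example:
  [-30, 43, -1] -> [43, -1, -30] -> [-43, 1, 30] -> [-48, -4, 25] -> [-54, -10, 19]
  [3, 13, -36, -23, 14, 32, 2, -11, 50] -> [50, 32, 14, 13, 3, 2, -11, -23, -36] -> [-50, -32, -14, -13, -3, -2, 11, 23, 36] -> [-55, -37, -19, -18, -8, -7, 6, 18, 31] -> [-61, -43, -25, -24, -14, -13, 0, 12, 25]
  [-19, -38, -1, 49, -39, -10, 19, -29, 20, -36] -> [49, 20, 19, -1, -10, -19, -29, -36, -38, -39] -> [-49, -20, -19, 1, 10, 19, 29, 36, 38, 39] -> [-54, -25, -24, -4, 5, 14, 24, 31, 33, 34] -> [-60, -31, -30, -10, -1, 8, 18, 25, 27, 28]
  [-32, 8, -44, 33, 2, -29, 4, 12] -> [33, 12, 8, 4, 2, -29, -32, -44] -> [-33, -12, -8, -4, -2, 29, 32, 44] -> [-38, -17, -13, -9, -7, 24, 27, 39] -> [-44, -23, -19, -15, -13, 18, 21, 33]
  [15, 49, -15, -36, -42] -> [49, 15, -15, -36, -42] -> [-49, -15, 15, 36, 42] -> [-54, -20, 10, 31, 37] -> [-60, -26, 4, 25, 31]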